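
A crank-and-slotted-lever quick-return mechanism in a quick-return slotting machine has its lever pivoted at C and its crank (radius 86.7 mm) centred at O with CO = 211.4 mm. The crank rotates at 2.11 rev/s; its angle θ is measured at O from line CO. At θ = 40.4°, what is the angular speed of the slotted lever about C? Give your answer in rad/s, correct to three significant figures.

3.55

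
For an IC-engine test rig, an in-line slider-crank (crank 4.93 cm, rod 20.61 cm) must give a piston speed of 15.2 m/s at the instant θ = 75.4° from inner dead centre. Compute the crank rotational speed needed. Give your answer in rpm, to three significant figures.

2860

For an in-line slider-crank, |v_piston| = rω|sinθ|·[1 + r cosθ/√(L² − r² sin²θ)].
With r = 0.0493 m, L = 0.2061 m, θ = 75.4°: the bracketed kinematic factor |dx/dθ| = 0.050665 m.
ω = v/|dx/dθ| = 15.2/0.050665 = 300.01 rad/s.
N = 60ω/(2π) = 2864.9 rpm.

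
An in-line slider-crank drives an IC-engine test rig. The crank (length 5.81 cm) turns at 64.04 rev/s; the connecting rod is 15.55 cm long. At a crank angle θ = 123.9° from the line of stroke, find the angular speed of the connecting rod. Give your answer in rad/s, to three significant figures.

88.2

ω = 402.4 rad/s (converted from 64.04 rev/s).
The rod makes angle φ with the slider axis where L sinφ = r sinθ; differentiating, L cosφ·φ̇ = r ω cosθ.
L cosφ = √(L² − r² sin²θ) = 0.14783 m.
|ω_rod| = r ω |cosθ| / √(L² − r² sin²θ) = 0.0581·402.4·0.55775/0.14783 = 88.2 rad/s.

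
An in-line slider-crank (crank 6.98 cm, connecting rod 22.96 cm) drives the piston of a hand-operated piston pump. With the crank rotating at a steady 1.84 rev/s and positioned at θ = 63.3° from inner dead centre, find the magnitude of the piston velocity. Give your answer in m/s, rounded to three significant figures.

ω = 2π·1.84 = 11.56 rad/s
For an in-line slider-crank, x = r cosθ + √(L² − r² sin²θ), so v = −rω sinθ·[1 + r cosθ/√(L² − r² sin²θ)].
With r = 0.0698 m, L = 0.2296 m, θ = 63.3°: √(L² − r² sin²θ) = 0.22097 m.
v = −0.0698·11.56·0.89337·[1 + 0.0698·0.44932/0.22097] = -0.82324 m/s.
|v| = 0.82324 m/s.

0.823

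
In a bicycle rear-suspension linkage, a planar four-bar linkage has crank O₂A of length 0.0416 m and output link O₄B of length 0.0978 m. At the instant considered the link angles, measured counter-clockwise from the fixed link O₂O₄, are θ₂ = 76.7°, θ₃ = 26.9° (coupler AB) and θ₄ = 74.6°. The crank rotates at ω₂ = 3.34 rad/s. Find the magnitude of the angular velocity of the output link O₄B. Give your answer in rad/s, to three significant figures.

ω₂ = 3.34 rad/s
Differentiating the loop-closure r₂e^{iθ₂}+r₃e^{iθ₃}=r₁+r₄e^{iθ₄} gives r₂ω₂e^{iθ₂}+r₃ω₃e^{iθ₃}=r₄ω₄e^{iθ₄}.
Eliminating the other unknown: ω₄ = r₂ω₂ sin(θ₂−θ₃) / [r₄ sin(θ₄−θ₃)].
Numerator sine = +0.76380; denominator sine = +0.73963.
Result = 0.0416·3.34·(+0.76380) / (0.0978·(+0.73963)) = +1.4671 rad/s; magnitude 1.4671 rad/s.

1.47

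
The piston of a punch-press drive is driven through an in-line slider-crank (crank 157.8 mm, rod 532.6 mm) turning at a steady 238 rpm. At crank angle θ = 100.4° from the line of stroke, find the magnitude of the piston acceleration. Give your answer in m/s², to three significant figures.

46.0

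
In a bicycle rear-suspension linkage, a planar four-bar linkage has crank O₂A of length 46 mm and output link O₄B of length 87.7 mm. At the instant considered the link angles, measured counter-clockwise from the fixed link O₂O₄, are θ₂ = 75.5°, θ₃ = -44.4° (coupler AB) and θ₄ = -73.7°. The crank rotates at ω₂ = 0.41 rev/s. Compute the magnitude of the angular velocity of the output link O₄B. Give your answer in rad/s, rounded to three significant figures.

2.39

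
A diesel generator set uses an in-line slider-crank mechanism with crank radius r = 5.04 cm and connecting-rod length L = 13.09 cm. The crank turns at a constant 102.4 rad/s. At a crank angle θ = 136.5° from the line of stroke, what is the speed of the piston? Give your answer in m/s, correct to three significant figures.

2.52

ω = 102.4 rad/s
For an in-line slider-crank, x = r cosθ + √(L² − r² sin²θ), so v = −rω sinθ·[1 + r cosθ/√(L² − r² sin²θ)].
With r = 0.0504 m, L = 0.1309 m, θ = 136.5°: √(L² − r² sin²θ) = 0.12622 m.
v = −0.0504·102.4·0.68835·[1 + 0.0504·-0.72537/0.12622] = -2.5236 m/s.
|v| = 2.5236 m/s.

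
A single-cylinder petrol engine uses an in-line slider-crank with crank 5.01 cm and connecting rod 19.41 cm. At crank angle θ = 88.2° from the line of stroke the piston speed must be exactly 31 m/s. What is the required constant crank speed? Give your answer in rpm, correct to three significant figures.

For an in-line slider-crank, |v_piston| = rω|sinθ|·[1 + r cosθ/√(L² − r² sin²θ)].
With r = 0.0501 m, L = 0.1941 m, θ = 88.2°: the bracketed kinematic factor |dx/dθ| = 0.050495 m.
ω = v/|dx/dθ| = 31/0.050495 = 613.92 rad/s.
N = 60ω/(2π) = 5862.5 rpm.

5860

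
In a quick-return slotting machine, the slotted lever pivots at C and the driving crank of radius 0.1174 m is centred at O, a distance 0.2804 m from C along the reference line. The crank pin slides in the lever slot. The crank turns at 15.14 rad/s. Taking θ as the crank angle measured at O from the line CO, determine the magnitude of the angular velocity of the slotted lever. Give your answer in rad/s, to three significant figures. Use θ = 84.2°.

ω = 15.14 rad/s
Crank pin A relative to C: A = (d + r cosθ, r sinθ); lever angle φ = atan2(r sinθ, d + r cosθ).
Differentiating tanφ: φ̇ = rω(d cosθ + r)/(d² + r² + 2dr cosθ).
d² + r² + 2dr cosθ = |CA|² = 0.0990603 m²;  d cosθ + r = +0.14574 m.
|ω_lever| = |0.1174·15.14·+0.14574| / 0.0990603 = 2.6149 rad/s.

2.61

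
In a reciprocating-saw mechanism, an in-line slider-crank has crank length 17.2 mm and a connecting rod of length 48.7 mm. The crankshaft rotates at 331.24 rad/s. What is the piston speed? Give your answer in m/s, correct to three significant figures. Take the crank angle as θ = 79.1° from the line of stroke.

5.99

ω = 331.2 rad/s
For an in-line slider-crank, x = r cosθ + √(L² − r² sin²θ), so v = −rω sinθ·[1 + r cosθ/√(L² − r² sin²θ)].
With r = 0.0172 m, L = 0.0487 m, θ = 79.1°: √(L² − r² sin²θ) = 0.045677 m.
v = −0.0172·331.2·0.98196·[1 + 0.0172·0.18910/0.045677] = -5.9929 m/s.
|v| = 5.9929 m/s.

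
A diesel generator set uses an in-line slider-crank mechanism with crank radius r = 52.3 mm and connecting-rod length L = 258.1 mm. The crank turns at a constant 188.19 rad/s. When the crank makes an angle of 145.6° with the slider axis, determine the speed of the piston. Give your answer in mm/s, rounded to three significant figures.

4620

ω = 188.2 rad/s
For an in-line slider-crank, x = r cosθ + √(L² − r² sin²θ), so v = −rω sinθ·[1 + r cosθ/√(L² − r² sin²θ)].
With r = 0.0523 m, L = 0.2581 m, θ = 145.6°: √(L² − r² sin²θ) = 0.2564 m.
v = −0.0523·188.2·0.56497·[1 + 0.0523·-0.82511/0.2564] = -4.6247 m/s.
|v| = 4.6247 m/s = 4624.7 mm/s.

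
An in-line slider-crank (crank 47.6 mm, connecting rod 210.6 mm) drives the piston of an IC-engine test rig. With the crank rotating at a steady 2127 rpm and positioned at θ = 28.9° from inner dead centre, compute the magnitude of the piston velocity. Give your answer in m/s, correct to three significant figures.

6.14

ω = 2π·2127/60 = 222.7 rad/s
For an in-line slider-crank, x = r cosθ + √(L² − r² sin²θ), so v = −rω sinθ·[1 + r cosθ/√(L² − r² sin²θ)].
With r = 0.0476 m, L = 0.2106 m, θ = 28.9°: √(L² − r² sin²θ) = 0.20934 m.
v = −0.0476·222.7·0.48328·[1 + 0.0476·0.87546/0.20934] = -6.1439 m/s.
|v| = 6.1439 m/s.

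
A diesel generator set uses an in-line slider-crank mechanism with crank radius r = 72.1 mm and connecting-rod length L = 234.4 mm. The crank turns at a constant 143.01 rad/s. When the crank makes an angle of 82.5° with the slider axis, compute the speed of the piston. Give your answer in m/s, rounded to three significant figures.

10.7

ω = 143 rad/s
For an in-line slider-crank, x = r cosθ + √(L² − r² sin²θ), so v = −rω sinθ·[1 + r cosθ/√(L² − r² sin²θ)].
With r = 0.0721 m, L = 0.2344 m, θ = 82.5°: √(L² − r² sin²θ) = 0.22323 m.
v = −0.0721·143·0.99144·[1 + 0.0721·0.13053/0.22323] = -10.654 m/s.
|v| = 10.654 m/s.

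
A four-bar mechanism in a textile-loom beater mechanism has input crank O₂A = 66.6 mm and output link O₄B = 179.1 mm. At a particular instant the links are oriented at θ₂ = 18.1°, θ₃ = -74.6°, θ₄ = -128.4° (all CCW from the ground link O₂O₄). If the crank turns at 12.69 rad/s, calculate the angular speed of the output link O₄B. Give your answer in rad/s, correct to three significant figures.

ω₂ = 12.69 rad/s
Differentiating the loop-closure r₂e^{iθ₂}+r₃e^{iθ₃}=r₁+r₄e^{iθ₄} gives r₂ω₂e^{iθ₂}+r₃ω₃e^{iθ₃}=r₄ω₄e^{iθ₄}.
Eliminating the other unknown: ω₄ = r₂ω₂ sin(θ₂−θ₃) / [r₄ sin(θ₄−θ₃)].
Numerator sine = +0.99889; denominator sine = -0.80696.
Result = 0.0666·12.69·(+0.99889) / (0.1791·(-0.80696)) = -5.8412 rad/s; magnitude 5.8412 rad/s.

5.84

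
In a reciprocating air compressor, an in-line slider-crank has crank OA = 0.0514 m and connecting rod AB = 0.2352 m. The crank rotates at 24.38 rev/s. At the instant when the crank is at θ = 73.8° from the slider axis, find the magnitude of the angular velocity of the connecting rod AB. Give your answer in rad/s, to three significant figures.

ω = 153.2 rad/s (converted from 24.38 rev/s).
The rod makes angle φ with the slider axis where L sinφ = r sinθ; differentiating, L cosφ·φ̇ = r ω cosθ.
L cosφ = √(L² − r² sin²θ) = 0.22996 m.
|ω_rod| = r ω |cosθ| / √(L² − r² sin²θ) = 0.0514·153.2·0.27899/0.22996 = 9.5523 rad/s.

9.55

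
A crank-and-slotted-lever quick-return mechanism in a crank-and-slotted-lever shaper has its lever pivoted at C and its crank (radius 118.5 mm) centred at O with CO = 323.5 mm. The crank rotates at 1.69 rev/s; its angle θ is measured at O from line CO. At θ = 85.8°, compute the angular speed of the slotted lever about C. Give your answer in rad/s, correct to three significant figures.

ω = 10.62 rad/s (from 1.69 rev/s).
Crank pin A relative to C: A = (d + r cosθ, r sinθ); lever angle φ = atan2(r sinθ, d + r cosθ).
Differentiating tanφ: φ̇ = rω(d cosθ + r)/(d² + r² + 2dr cosθ).
d² + r² + 2dr cosθ = |CA|² = 0.12431 m²;  d cosθ + r = +0.14219 m.
|ω_lever| = |0.1185·10.62·+0.14219| / 0.12431 = 1.4393 rad/s.

1.44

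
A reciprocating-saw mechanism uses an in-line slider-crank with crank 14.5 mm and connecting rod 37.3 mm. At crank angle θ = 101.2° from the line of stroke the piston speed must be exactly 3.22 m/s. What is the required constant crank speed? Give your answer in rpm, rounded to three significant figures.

2350

For an in-line slider-crank, |v_piston| = rω|sinθ|·[1 + r cosθ/√(L² − r² sin²θ)].
With r = 0.0145 m, L = 0.0373 m, θ = 101.2°: the bracketed kinematic factor |dx/dθ| = 0.013062 m.
ω = v/|dx/dθ| = 3.22/0.013062 = 246.52 rad/s.
N = 60ω/(2π) = 2354 rpm.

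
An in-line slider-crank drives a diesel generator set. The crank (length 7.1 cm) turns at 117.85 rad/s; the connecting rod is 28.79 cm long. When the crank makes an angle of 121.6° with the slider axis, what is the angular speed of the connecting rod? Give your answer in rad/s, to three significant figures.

ω = 117.8 rad/s
The rod makes angle φ with the slider axis where L sinφ = r sinθ; differentiating, L cosφ·φ̇ = r ω cosθ.
L cosφ = √(L² − r² sin²θ) = 0.28148 m.
|ω_rod| = r ω |cosθ| / √(L² − r² sin²θ) = 0.071·117.8·0.52399/0.28148 = 15.576 rad/s.

15.6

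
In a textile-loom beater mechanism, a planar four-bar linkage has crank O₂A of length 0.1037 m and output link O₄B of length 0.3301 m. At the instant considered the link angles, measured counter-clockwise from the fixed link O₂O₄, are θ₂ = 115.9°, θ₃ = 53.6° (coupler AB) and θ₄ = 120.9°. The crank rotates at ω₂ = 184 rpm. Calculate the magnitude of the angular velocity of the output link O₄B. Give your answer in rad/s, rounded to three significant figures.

5.81

ω₂ = 19.27 rad/s (from 184 rpm).
Differentiating the loop-closure r₂e^{iθ₂}+r₃e^{iθ₃}=r₁+r₄e^{iθ₄} gives r₂ω₂e^{iθ₂}+r₃ω₃e^{iθ₃}=r₄ω₄e^{iθ₄}.
Eliminating the other unknown: ω₄ = r₂ω₂ sin(θ₂−θ₃) / [r₄ sin(θ₄−θ₃)].
Numerator sine = +0.88539; denominator sine = +0.92254.
Result = 0.1037·19.27·(+0.88539) / (0.3301·(+0.92254)) = +5.8094 rad/s; magnitude 5.8094 rad/s.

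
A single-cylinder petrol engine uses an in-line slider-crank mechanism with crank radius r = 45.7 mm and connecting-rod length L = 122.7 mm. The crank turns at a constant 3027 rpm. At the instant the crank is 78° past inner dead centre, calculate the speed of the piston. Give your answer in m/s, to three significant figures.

15.3

ω = 2π·3027/60 = 317 rad/s
For an in-line slider-crank, x = r cosθ + √(L² − r² sin²θ), so v = −rω sinθ·[1 + r cosθ/√(L² − r² sin²θ)].
With r = 0.0457 m, L = 0.1227 m, θ = 78°: √(L² − r² sin²θ) = 0.11427 m.
v = −0.0457·317·0.97815·[1 + 0.0457·0.20791/0.11427] = -15.348 m/s.
|v| = 15.348 m/s.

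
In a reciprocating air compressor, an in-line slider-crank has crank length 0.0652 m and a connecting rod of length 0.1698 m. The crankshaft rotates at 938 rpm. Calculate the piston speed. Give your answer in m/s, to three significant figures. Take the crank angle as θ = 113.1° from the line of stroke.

4.94

ω = 2π·938/60 = 98.23 rad/s
For an in-line slider-crank, x = r cosθ + √(L² − r² sin²θ), so v = −rω sinθ·[1 + r cosθ/√(L² − r² sin²θ)].
With r = 0.0652 m, L = 0.1698 m, θ = 113.1°: √(L² − r² sin²θ) = 0.15886 m.
v = −0.0652·98.23·0.91982·[1 + 0.0652·-0.39234/0.15886] = -4.9423 m/s.
|v| = 4.9423 m/s.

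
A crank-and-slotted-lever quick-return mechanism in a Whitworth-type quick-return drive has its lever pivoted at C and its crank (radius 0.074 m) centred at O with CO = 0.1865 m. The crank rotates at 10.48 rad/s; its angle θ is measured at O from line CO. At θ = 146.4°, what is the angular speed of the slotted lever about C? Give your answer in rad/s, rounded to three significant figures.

3.65

ω = 10.48 rad/s
Crank pin A relative to C: A = (d + r cosθ, r sinθ); lever angle φ = atan2(r sinθ, d + r cosθ).
Differentiating tanφ: φ̇ = rω(d cosθ + r)/(d² + r² + 2dr cosθ).
d² + r² + 2dr cosθ = |CA|² = 0.017268 m²;  d cosθ + r = -0.08134 m.
|ω_lever| = |0.074·10.48·-0.08134| / 0.017268 = 3.653 rad/s.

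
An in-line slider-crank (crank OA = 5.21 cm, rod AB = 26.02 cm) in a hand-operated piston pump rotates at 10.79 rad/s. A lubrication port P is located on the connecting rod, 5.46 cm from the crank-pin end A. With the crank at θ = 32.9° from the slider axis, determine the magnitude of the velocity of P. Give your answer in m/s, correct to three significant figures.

0.489

ω = 10.79 rad/s.  Crank-pin speed |V_A| = rω = 0.56216 m/s, perpendicular to OA.
Rod angle: sinφ = −(r/L) sinθ ⇒ φ = -6.244°; ω_rod = −rω cosθ/√(L²−r²sin²θ) = -1.8248 rad/s.
V_P = V_A + ω_rod × AP, with AP = 0.0546 m along the rod.
Components: V_Px = −rω sinθ − a·ω_rod·sinφ = -0.31619 m/s;  V_Py = rω cosθ + a·ω_rod·cosφ = +0.37296 m/s.
|V_P| = √(V_Px² + V_Py²) = 0.48895 m/s.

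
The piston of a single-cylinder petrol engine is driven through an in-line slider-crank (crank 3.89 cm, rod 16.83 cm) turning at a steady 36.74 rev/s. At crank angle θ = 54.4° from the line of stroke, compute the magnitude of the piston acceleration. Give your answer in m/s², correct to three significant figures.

1060

ω = 2π·36.7 = 230.8 rad/s
x(θ) = r cosθ + √(L² − r² sin²θ); with ω constant, a = ω²·d²x/dθ².
d²x/dθ² = −r cosθ − r²(cos2θ)/√u − r⁴ sin²2θ/(4u^{3/2}),  u = L² − r² sin²θ = 0.0273245 m².
Substituting r = 0.0389 m, L = 0.1683 m, θ = 54.4°: d²x/dθ² = -0.019808 m.
a = ω²·d²x/dθ² = (230.8)²·(-0.019808) = -1055.6 m/s²;  |a| = 1055.6 m/s².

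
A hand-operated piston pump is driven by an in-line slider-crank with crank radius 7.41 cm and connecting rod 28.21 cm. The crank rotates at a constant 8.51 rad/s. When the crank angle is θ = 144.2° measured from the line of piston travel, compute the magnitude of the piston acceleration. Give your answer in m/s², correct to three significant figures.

3.88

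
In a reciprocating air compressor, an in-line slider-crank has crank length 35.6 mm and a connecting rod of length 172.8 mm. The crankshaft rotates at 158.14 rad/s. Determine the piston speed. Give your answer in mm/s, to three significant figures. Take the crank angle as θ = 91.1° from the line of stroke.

5610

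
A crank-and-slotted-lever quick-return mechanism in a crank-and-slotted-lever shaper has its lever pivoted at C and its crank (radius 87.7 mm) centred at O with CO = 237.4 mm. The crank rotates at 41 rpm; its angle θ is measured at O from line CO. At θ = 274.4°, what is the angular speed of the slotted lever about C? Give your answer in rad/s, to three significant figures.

0.593

ω = 4.294 rad/s (from 41 rpm).
Crank pin A relative to C: A = (d + r cosθ, r sinθ); lever angle φ = atan2(r sinθ, d + r cosθ).
Differentiating tanφ: φ̇ = rω(d cosθ + r)/(d² + r² + 2dr cosθ).
d² + r² + 2dr cosθ = |CA|² = 0.0672446 m²;  d cosθ + r = +0.10591 m.
|ω_lever| = |0.0877·4.294·+0.10591| / 0.0672446 = 0.59307 rad/s.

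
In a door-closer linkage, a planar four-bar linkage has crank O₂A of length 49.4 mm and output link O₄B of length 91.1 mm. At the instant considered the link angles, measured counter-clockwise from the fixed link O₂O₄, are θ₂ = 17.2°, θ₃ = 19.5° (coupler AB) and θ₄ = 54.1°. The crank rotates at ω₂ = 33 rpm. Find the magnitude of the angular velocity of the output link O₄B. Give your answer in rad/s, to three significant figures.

0.132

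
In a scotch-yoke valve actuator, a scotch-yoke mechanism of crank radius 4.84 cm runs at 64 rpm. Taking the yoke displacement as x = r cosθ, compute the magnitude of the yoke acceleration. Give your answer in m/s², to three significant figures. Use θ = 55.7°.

1.23

ω = 6.702 rad/s (from 64 rpm).
x = r cosθ ⇒ ẍ = −rω² cosθ (ω constant).
|a| = rω²|cosθ| = 0.0484·(6.702)²·|cos 55.7°| = 1.2251 m/s².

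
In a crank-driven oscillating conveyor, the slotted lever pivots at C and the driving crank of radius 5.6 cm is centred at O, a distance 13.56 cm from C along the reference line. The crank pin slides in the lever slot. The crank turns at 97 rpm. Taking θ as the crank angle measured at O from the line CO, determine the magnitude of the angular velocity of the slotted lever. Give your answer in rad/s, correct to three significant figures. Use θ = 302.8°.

2.48

ω = 10.16 rad/s (from 97 rpm).
Crank pin A relative to C: A = (d + r cosθ, r sinθ); lever angle φ = atan2(r sinθ, d + r cosθ).
Differentiating tanφ: φ̇ = rω(d cosθ + r)/(d² + r² + 2dr cosθ).
d² + r² + 2dr cosθ = |CA|² = 0.0297504 m²;  d cosθ + r = +0.12946 m.
|ω_lever| = |0.056·10.16·+0.12946| / 0.0297504 = 2.4752 rad/s.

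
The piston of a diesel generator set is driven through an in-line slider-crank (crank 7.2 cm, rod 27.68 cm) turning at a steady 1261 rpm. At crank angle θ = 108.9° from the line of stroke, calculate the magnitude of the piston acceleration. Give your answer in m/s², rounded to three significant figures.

671

ω = 2π·1261/60 = 132.1 rad/s
x(θ) = r cosθ + √(L² − r² sin²θ); with ω constant, a = ω²·d²x/dθ².
d²x/dθ² = −r cosθ − r²(cos2θ)/√u − r⁴ sin²2θ/(4u^{3/2}),  u = L² − r² sin²θ = 0.0719782 m².
Substituting r = 0.072 m, L = 0.2768 m, θ = 108.9°: d²x/dθ² = +0.038459 m.
a = ω²·d²x/dθ² = (132.1)²·(+0.038459) = +670.64 m/s²;  |a| = 670.64 m/s².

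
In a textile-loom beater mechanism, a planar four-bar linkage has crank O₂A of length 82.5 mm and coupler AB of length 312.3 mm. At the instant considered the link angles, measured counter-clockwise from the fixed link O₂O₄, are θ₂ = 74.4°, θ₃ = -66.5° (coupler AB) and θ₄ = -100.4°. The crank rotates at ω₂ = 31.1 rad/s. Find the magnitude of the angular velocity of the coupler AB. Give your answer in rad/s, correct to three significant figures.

1.34

ω₂ = 31.1 rad/s
Differentiating the loop-closure r₂e^{iθ₂}+r₃e^{iθ₃}=r₁+r₄e^{iθ₄} gives r₂ω₂e^{iθ₂}+r₃ω₃e^{iθ₃}=r₄ω₄e^{iθ₄}.
Eliminating the other unknown: ω₃ = r₂ω₂ sin(θ₄−θ₂) / [r₃ sin(θ₃−θ₄)].
Numerator sine = -0.09063; denominator sine = +0.55775.
Result = 0.0825·31.1·(-0.09063) / (0.3123·(+0.55775)) = -1.335 rad/s; magnitude 1.335 rad/s.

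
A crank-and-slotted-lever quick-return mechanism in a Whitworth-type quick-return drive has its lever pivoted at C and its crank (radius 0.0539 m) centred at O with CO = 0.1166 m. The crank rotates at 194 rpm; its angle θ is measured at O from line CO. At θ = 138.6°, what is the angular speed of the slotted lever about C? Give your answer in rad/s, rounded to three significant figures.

ω = 20.32 rad/s (from 194 rpm).
Crank pin A relative to C: A = (d + r cosθ, r sinθ); lever angle φ = atan2(r sinθ, d + r cosθ).
Differentiating tanφ: φ̇ = rω(d cosθ + r)/(d² + r² + 2dr cosθ).
d² + r² + 2dr cosθ = |CA|² = 0.00707226 m²;  d cosθ + r = -0.033563 m.
|ω_lever| = |0.0539·20.32·-0.033563| / 0.00707226 = 5.1966 rad/s.

5.20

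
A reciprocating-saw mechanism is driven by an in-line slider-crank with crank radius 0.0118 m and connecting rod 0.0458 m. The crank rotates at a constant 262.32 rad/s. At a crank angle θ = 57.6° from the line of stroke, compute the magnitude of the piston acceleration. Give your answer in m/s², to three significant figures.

347

ω = 262.3 rad/s
x(θ) = r cosθ + √(L² − r² sin²θ); with ω constant, a = ω²·d²x/dθ².
d²x/dθ² = −r cosθ − r²(cos2θ)/√u − r⁴ sin²2θ/(4u^{3/2}),  u = L² − r² sin²θ = 0.00199838 m².
Substituting r = 0.0118 m, L = 0.0458 m, θ = 57.6°: d²x/dθ² = -0.005041 m.
a = ω²·d²x/dθ² = (262.3)²·(-0.005041) = -346.88 m/s²;  |a| = 346.88 m/s².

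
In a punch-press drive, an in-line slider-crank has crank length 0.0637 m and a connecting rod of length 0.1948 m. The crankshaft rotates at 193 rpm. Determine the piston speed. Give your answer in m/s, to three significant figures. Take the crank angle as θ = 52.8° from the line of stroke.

1.24

ω = 2π·193/60 = 20.21 rad/s
For an in-line slider-crank, x = r cosθ + √(L² − r² sin²θ), so v = −rω sinθ·[1 + r cosθ/√(L² − r² sin²θ)].
With r = 0.0637 m, L = 0.1948 m, θ = 52.8°: √(L² − r² sin²θ) = 0.18808 m.
v = −0.0637·20.21·0.79653·[1 + 0.0637·0.60460/0.18808] = -1.2355 m/s.
|v| = 1.2355 m/s.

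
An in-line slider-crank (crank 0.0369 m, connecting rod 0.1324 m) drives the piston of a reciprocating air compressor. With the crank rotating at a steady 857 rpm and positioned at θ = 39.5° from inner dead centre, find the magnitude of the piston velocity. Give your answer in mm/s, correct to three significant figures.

ω = 2π·857/60 = 89.74 rad/s
For an in-line slider-crank, x = r cosθ + √(L² − r² sin²θ), so v = −rω sinθ·[1 + r cosθ/√(L² − r² sin²θ)].
With r = 0.0369 m, L = 0.1324 m, θ = 39.5°: √(L² − r² sin²θ) = 0.1303 m.
v = −0.0369·89.74·0.63608·[1 + 0.0369·0.77162/0.1303] = -2.5667 m/s.
|v| = 2.5667 m/s = 2566.7 mm/s.

2570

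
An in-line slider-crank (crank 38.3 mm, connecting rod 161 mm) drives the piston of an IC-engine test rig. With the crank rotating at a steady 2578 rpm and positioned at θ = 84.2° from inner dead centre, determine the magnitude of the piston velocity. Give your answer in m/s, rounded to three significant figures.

10.5

ω = 2π·2578/60 = 270 rad/s
For an in-line slider-crank, x = r cosθ + √(L² − r² sin²θ), so v = −rω sinθ·[1 + r cosθ/√(L² − r² sin²θ)].
With r = 0.0383 m, L = 0.161 m, θ = 84.2°: √(L² − r² sin²θ) = 0.15643 m.
v = −0.0383·270·0.99488·[1 + 0.0383·0.10106/0.15643] = -10.541 m/s.
|v| = 10.541 m/s.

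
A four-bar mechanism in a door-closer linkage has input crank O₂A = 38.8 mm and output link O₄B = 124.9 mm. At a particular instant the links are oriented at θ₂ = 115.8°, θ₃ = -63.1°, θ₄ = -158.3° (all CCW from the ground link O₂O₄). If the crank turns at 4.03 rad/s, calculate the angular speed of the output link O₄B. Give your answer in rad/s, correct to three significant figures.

ω₂ = 4.03 rad/s
Differentiating the loop-closure r₂e^{iθ₂}+r₃e^{iθ₃}=r₁+r₄e^{iθ₄} gives r₂ω₂e^{iθ₂}+r₃ω₃e^{iθ₃}=r₄ω₄e^{iθ₄}.
Eliminating the other unknown: ω₄ = r₂ω₂ sin(θ₂−θ₃) / [r₄ sin(θ₄−θ₃)].
Numerator sine = +0.01920; denominator sine = -0.99588.
Result = 0.0388·4.03·(+0.01920) / (0.1249·(-0.99588)) = -0.024133 rad/s; magnitude 0.024133 rad/s.

0.0241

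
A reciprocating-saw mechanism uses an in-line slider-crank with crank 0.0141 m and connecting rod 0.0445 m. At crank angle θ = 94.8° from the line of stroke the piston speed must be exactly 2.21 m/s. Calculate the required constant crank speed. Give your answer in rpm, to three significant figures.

For an in-line slider-crank, |v_piston| = rω|sinθ|·[1 + r cosθ/√(L² − r² sin²θ)].
With r = 0.0141 m, L = 0.0445 m, θ = 94.8°: the bracketed kinematic factor |dx/dθ| = 0.013658 m.
ω = v/|dx/dθ| = 2.21/0.013658 = 161.81 rad/s.
N = 60ω/(2π) = 1545.2 rpm.

1550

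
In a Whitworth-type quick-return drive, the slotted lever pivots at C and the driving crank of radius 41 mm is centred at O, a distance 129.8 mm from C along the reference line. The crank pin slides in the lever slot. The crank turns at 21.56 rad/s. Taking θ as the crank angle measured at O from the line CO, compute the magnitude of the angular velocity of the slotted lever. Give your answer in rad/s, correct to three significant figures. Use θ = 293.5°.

3.60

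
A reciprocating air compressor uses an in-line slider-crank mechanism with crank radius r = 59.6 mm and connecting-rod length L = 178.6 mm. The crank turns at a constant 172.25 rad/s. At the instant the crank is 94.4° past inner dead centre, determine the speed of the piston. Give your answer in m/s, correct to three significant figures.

9.96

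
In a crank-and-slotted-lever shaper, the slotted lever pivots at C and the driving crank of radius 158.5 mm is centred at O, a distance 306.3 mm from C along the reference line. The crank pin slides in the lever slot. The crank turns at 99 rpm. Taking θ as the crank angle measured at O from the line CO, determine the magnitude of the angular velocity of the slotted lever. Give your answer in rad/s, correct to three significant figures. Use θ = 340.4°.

3.49

ω = 10.37 rad/s (from 99 rpm).
Crank pin A relative to C: A = (d + r cosθ, r sinθ); lever angle φ = atan2(r sinθ, d + r cosθ).
Differentiating tanφ: φ̇ = rω(d cosθ + r)/(d² + r² + 2dr cosθ).
d² + r² + 2dr cosθ = |CA|² = 0.210413 m²;  d cosθ + r = +0.44705 m.
|ω_lever| = |0.1585·10.37·+0.44705| / 0.210413 = 3.4912 rad/s.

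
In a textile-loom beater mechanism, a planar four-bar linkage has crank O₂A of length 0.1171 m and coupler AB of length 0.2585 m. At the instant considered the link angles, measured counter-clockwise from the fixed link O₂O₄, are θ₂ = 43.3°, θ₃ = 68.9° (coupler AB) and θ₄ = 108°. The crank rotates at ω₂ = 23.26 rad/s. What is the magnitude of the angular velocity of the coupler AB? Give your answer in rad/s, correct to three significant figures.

15.1

ω₂ = 23.26 rad/s
Differentiating the loop-closure r₂e^{iθ₂}+r₃e^{iθ₃}=r₁+r₄e^{iθ₄} gives r₂ω₂e^{iθ₂}+r₃ω₃e^{iθ₃}=r₄ω₄e^{iθ₄}.
Eliminating the other unknown: ω₃ = r₂ω₂ sin(θ₄−θ₂) / [r₃ sin(θ₃−θ₄)].
Numerator sine = +0.90408; denominator sine = -0.63068.
Result = 0.1171·23.26·(+0.90408) / (0.2585·(-0.63068)) = -15.105 rad/s; magnitude 15.105 rad/s.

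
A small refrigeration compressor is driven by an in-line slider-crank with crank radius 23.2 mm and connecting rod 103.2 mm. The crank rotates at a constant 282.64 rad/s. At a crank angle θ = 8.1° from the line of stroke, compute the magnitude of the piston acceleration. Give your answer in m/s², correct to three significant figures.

ω = 282.6 rad/s
x(θ) = r cosθ + √(L² − r² sin²θ); with ω constant, a = ω²·d²x/dθ².
d²x/dθ² = −r cosθ − r²(cos2θ)/√u − r⁴ sin²2θ/(4u^{3/2}),  u = L² − r² sin²θ = 0.0106396 m².
Substituting r = 0.0232 m, L = 0.1032 m, θ = 8.1°: d²x/dθ² = -0.027985 m.
a = ω²·d²x/dθ² = (282.6)²·(-0.027985) = -2235.6 m/s²;  |a| = 2235.6 m/s².

2240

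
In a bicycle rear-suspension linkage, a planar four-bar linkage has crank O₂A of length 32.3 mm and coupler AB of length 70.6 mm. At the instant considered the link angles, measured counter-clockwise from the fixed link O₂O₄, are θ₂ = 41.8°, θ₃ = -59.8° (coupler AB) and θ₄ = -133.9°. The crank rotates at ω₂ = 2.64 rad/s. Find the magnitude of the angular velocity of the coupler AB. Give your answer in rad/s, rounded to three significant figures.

0.0942

ω₂ = 2.64 rad/s
Differentiating the loop-closure r₂e^{iθ₂}+r₃e^{iθ₃}=r₁+r₄e^{iθ₄} gives r₂ω₂e^{iθ₂}+r₃ω₃e^{iθ₃}=r₄ω₄e^{iθ₄}.
Eliminating the other unknown: ω₃ = r₂ω₂ sin(θ₄−θ₂) / [r₃ sin(θ₃−θ₄)].
Numerator sine = -0.07498; denominator sine = +0.96174.
Result = 0.0323·2.64·(-0.07498) / (0.0706·(+0.96174)) = -0.094163 rad/s; magnitude 0.094163 rad/s.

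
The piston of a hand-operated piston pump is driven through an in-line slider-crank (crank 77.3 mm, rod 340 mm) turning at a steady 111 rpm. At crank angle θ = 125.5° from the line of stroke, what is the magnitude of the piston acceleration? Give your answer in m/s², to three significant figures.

6.82

ω = 2π·111/60 = 11.62 rad/s
x(θ) = r cosθ + √(L² − r² sin²θ); with ω constant, a = ω²·d²x/dθ².
d²x/dθ² = −r cosθ − r²(cos2θ)/√u − r⁴ sin²2θ/(4u^{3/2}),  u = L² − r² sin²θ = 0.11164 m².
Substituting r = 0.0773 m, L = 0.34 m, θ = 125.5°: d²x/dθ² = +0.050497 m.
a = ω²·d²x/dθ² = (11.62)²·(+0.050497) = +6.8229 m/s²;  |a| = 6.8229 m/s².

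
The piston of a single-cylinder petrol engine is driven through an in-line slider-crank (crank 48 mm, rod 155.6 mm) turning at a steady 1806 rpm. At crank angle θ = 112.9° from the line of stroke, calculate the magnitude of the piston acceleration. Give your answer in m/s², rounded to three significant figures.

ω = 2π·1806/60 = 189.1 rad/s
x(θ) = r cosθ + √(L² − r² sin²θ); with ω constant, a = ω²·d²x/dθ².
d²x/dθ² = −r cosθ − r²(cos2θ)/√u − r⁴ sin²2θ/(4u^{3/2}),  u = L² − r² sin²θ = 0.0222562 m².
Substituting r = 0.048 m, L = 0.1556 m, θ = 112.9°: d²x/dθ² = +0.029239 m.
a = ω²·d²x/dθ² = (189.1)²·(+0.029239) = +1045.8 m/s²;  |a| = 1045.8 m/s².

1050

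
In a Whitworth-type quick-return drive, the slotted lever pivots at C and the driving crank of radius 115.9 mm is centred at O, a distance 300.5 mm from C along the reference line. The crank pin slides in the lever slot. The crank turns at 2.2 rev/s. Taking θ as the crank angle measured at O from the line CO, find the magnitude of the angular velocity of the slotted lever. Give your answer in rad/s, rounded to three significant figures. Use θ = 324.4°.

ω = 13.82 rad/s (from 2.2 rev/s).
Crank pin A relative to C: A = (d + r cosθ, r sinθ); lever angle φ = atan2(r sinθ, d + r cosθ).
Differentiating tanφ: φ̇ = rω(d cosθ + r)/(d² + r² + 2dr cosθ).
d² + r² + 2dr cosθ = |CA|² = 0.16037 m²;  d cosθ + r = +0.36024 m.
|ω_lever| = |0.1159·13.82·+0.36024| / 0.16037 = 3.5987 rad/s.

3.60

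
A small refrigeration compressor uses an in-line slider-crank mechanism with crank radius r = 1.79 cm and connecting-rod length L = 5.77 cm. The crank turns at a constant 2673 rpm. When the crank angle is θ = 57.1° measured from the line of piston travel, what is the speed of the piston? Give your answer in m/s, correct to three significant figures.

ω = 2π·2673/60 = 279.9 rad/s
For an in-line slider-crank, x = r cosθ + √(L² − r² sin²θ), so v = −rω sinθ·[1 + r cosθ/√(L² − r² sin²θ)].
With r = 0.0179 m, L = 0.0577 m, θ = 57.1°: √(L² − r² sin²θ) = 0.055708 m.
v = −0.0179·279.9·0.83962·[1 + 0.0179·0.54317/0.055708] = -4.9411 m/s.
|v| = 4.9411 m/s.

4.94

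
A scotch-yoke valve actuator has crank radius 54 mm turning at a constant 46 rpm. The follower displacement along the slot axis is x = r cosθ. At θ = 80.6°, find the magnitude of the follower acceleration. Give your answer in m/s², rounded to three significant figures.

0.205

ω = 4.817 rad/s (from 46 rpm).
x = r cosθ ⇒ ẍ = −rω² cosθ (ω constant).
|a| = rω²|cosθ| = 0.054·(4.817)²·|cos 80.6°| = 0.20465 m/s².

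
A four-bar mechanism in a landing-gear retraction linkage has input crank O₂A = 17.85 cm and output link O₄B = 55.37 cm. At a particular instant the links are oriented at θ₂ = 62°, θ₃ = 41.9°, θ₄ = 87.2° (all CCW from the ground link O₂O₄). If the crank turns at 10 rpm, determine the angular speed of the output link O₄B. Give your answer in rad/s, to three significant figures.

0.163

ω₂ = 1.047 rad/s (from 10 rpm).
Differentiating the loop-closure r₂e^{iθ₂}+r₃e^{iθ₃}=r₁+r₄e^{iθ₄} gives r₂ω₂e^{iθ₂}+r₃ω₃e^{iθ₃}=r₄ω₄e^{iθ₄}.
Eliminating the other unknown: ω₄ = r₂ω₂ sin(θ₂−θ₃) / [r₄ sin(θ₄−θ₃)].
Numerator sine = +0.34366; denominator sine = +0.71080.
Result = 0.1785·1.047·(+0.34366) / (0.5537·(+0.71080)) = +0.16322 rad/s; magnitude 0.16322 rad/s.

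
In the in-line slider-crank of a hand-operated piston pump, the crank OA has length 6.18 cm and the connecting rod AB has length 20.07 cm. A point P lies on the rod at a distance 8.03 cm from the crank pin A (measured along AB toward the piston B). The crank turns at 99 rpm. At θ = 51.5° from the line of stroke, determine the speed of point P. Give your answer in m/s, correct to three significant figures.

0.592

ω = 10.37 rad/s.  Crank-pin speed |V_A| = rω = 0.6407 m/s, perpendicular to OA.
Rod angle: sinφ = −(r/L) sinθ ⇒ φ = -13.945°; ω_rod = −rω cosθ/√(L²−r²sin²θ) = -2.0476 rad/s.
V_P = V_A + ω_rod × AP, with AP = 0.0803 m along the rod.
Components: V_Px = −rω sinθ − a·ω_rod·sinφ = -0.54104 m/s;  V_Py = rω cosθ + a·ω_rod·cosφ = +0.23927 m/s.
|V_P| = √(V_Px² + V_Py²) = 0.59158 m/s.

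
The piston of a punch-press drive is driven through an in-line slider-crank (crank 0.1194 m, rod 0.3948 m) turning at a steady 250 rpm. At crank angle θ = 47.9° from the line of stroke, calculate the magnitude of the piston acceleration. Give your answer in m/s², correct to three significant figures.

52.9

ω = 2π·250/60 = 26.18 rad/s
x(θ) = r cosθ + √(L² − r² sin²θ); with ω constant, a = ω²·d²x/dθ².
d²x/dθ² = −r cosθ − r²(cos2θ)/√u − r⁴ sin²2θ/(4u^{3/2}),  u = L² − r² sin²θ = 0.148019 m².
Substituting r = 0.1194 m, L = 0.3948 m, θ = 47.9°: d²x/dθ² = -0.077187 m.
a = ω²·d²x/dθ² = (26.18)²·(-0.077187) = -52.903 m/s²;  |a| = 52.903 m/s².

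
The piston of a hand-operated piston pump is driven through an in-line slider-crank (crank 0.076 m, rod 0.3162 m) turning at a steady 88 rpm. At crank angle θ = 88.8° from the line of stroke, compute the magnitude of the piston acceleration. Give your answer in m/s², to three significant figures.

ω = 2π·88/60 = 9.215 rad/s
x(θ) = r cosθ + √(L² − r² sin²θ); with ω constant, a = ω²·d²x/dθ².
d²x/dθ² = −r cosθ − r²(cos2θ)/√u − r⁴ sin²2θ/(4u^{3/2}),  u = L² − r² sin²θ = 0.094209 m².
Substituting r = 0.076 m, L = 0.3162 m, θ = 88.8°: d²x/dθ² = +0.01721 m.
a = ω²·d²x/dθ² = (9.215)²·(+0.01721) = +1.4615 m/s²;  |a| = 1.4615 m/s².

1.46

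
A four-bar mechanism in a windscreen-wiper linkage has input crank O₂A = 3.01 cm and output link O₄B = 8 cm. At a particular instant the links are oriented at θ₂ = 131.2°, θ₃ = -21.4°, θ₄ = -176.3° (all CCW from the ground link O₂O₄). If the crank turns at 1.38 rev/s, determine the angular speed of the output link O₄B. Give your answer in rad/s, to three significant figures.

3.54

ω₂ = 8.671 rad/s (from 1.38 rev/s).
Differentiating the loop-closure r₂e^{iθ₂}+r₃e^{iθ₃}=r₁+r₄e^{iθ₄} gives r₂ω₂e^{iθ₂}+r₃ω₃e^{iθ₃}=r₄ω₄e^{iθ₄}.
Eliminating the other unknown: ω₄ = r₂ω₂ sin(θ₂−θ₃) / [r₄ sin(θ₄−θ₃)].
Numerator sine = +0.46020; denominator sine = -0.42420.
Result = 0.0301·8.671·(+0.46020) / (0.08·(-0.42420)) = -3.5393 rad/s; magnitude 3.5393 rad/s.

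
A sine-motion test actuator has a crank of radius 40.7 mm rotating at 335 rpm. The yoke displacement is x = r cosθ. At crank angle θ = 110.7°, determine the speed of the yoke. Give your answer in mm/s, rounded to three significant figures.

1340

ω = 35.08 rad/s (from 335 rpm).
x = r cosθ ⇒ ẋ = −rω sinθ.
|v| = rω|sinθ| = 0.0407·35.08·|sin 110.7°| = 1.3356 m/s = 1335.6 mm/s.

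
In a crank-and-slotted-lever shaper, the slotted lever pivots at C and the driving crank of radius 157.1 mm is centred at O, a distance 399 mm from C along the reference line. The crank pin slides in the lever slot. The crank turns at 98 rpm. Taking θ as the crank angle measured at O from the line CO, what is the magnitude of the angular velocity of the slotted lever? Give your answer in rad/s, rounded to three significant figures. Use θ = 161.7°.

ω = 10.26 rad/s (from 98 rpm).
Crank pin A relative to C: A = (d + r cosθ, r sinθ); lever angle φ = atan2(r sinθ, d + r cosθ).
Differentiating tanφ: φ̇ = rω(d cosθ + r)/(d² + r² + 2dr cosθ).
d² + r² + 2dr cosθ = |CA|² = 0.0648559 m²;  d cosθ + r = -0.22172 m.
|ω_lever| = |0.1571·10.26·-0.22172| / 0.0648559 = 5.5117 rad/s.

5.51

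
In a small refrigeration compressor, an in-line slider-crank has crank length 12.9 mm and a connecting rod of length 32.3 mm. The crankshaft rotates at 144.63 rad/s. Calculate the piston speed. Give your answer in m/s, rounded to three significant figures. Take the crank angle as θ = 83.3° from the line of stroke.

ω = 144.6 rad/s
For an in-line slider-crank, x = r cosθ + √(L² − r² sin²θ), so v = −rω sinθ·[1 + r cosθ/√(L² − r² sin²θ)].
With r = 0.0129 m, L = 0.0323 m, θ = 83.3°: √(L² − r² sin²θ) = 0.02965 m.
v = −0.0129·144.6·0.99317·[1 + 0.0129·0.11667/0.02965] = -1.947 m/s.
|v| = 1.947 m/s.

1.95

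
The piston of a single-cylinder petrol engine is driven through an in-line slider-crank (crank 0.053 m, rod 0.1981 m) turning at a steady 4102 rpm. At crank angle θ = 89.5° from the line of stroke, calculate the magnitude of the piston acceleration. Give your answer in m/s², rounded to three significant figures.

ω = 2π·4102/60 = 429.6 rad/s
x(θ) = r cosθ + √(L² − r² sin²θ); with ω constant, a = ω²·d²x/dθ².
d²x/dθ² = −r cosθ − r²(cos2θ)/√u − r⁴ sin²2θ/(4u^{3/2}),  u = L² − r² sin²θ = 0.0364348 m².
Substituting r = 0.053 m, L = 0.1981 m, θ = 89.5°: d²x/dθ² = +0.014251 m.
a = ω²·d²x/dθ² = (429.6)²·(+0.014251) = +2629.7 m/s²;  |a| = 2629.7 m/s².

2630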